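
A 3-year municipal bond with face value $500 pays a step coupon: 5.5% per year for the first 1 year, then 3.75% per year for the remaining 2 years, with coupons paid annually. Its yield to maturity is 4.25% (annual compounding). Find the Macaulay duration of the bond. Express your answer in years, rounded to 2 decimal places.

2.86 years

Periodic yield y = 0.0425. Discount each cash flow and weight by its year:
  t   CF        PV=CF/(1+0.0425)^t    t·PV
  1        27.50        26.3789        26.3789
  2        18.75        17.2524        34.5048
  3       518.75       457.8571     1,373.5712
  Σ                    501.4883     1,434.4549
Price P = Σ PV = 501.4883.
Macaulay duration = Σ(t·PV) / P = 1,434.4549 / 501.4883 = 2.86040 years.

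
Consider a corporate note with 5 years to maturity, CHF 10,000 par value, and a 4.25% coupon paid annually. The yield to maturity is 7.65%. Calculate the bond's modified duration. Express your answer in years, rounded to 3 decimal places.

4.249 years

Periodic yield y = 0.0765. First find Macaulay duration:
  t   CF        PV=CF/(1+0.0765)^t    t·PV
  1       425.00       394.7980       394.7980
  2       425.00       366.7422       733.4844
  3       425.00       340.6801     1,022.0404
  4       425.00       316.4702     1,265.8807
  5    10,425.00     7,211.1726    36,055.8632
  Σ                  8,629.8631    39,472.0667
P = 8,629.8631; Macaulay duration = 39,472.0667 / 8,629.8631 = 4.57389 years.
Modified duration = D_Mac / (1 + y) = 4.57389 / 1.0765 = 4.24886 years.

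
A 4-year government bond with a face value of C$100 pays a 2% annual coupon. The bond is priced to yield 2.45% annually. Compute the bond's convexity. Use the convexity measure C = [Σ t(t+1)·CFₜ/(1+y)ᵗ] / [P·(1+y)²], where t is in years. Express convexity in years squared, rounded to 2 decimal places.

With y = 0.0245:
  t   CF        PV=CF/(1+0.0245)^t    t·PV        t(t+1)·PV
  1         2.00         1.9522         1.9522           3.9043
  2         2.00         1.9055         3.8110          11.4329
  3         2.00         1.8599         5.5798          22.3190
  4       102.00        92.5875       370.3500       1,851.7498
  Σ                     98.3051       381.6929       1,889.4061
P = 98.3051.
Convexity = Σ t(t+1)·PV / [P·(1+y)²] = 1,889.4061 / (98.3051 × 1.049600) = 18.31157.

18.31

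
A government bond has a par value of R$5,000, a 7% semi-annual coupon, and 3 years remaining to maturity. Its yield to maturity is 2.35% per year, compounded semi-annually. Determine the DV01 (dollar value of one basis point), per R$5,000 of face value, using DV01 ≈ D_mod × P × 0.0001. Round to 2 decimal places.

R$1.55

Periodic yield y = 0.01175.
  t   CF        PV=CF/(1+0.01175)^t    t·PV
  1       175.00       172.9676       172.9676
  2       175.00       170.9589       341.9177
  3       175.00       168.9734       506.9203
  4       175.00       167.0110       668.0442
  5       175.00       165.0715       825.3573
  6     5,175.00     4,824.7085    28,948.2508
  Σ                  5,669.6909    31,463.4579
P = 5,669.6909; D_Mac = 5.54941 half-year periods = 2.77471 yrs; D_mod = 2.74248 yrs.
DV01 ≈ 2.74248 × 5,669.6909 × 0.0001 = 1.554903.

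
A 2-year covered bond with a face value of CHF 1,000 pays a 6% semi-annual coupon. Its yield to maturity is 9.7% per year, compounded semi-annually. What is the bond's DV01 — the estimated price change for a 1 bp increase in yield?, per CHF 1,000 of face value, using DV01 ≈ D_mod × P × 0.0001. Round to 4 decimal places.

Periodic yield y = 0.0485.
  t   CF        PV=CF/(1+0.0485)^t    t·PV
  1        30.00        28.6123        28.6123
  2        30.00        27.2888        54.5776
  3        30.00        26.0265        78.0795
  4     1,030.00       852.2431     3,408.9723
  Σ                    934.1707     3,570.2418
P = 934.1707; D_Mac = 3.82183 half-year periods = 1.91092 yrs; D_mod = 1.82252 yrs.
DV01 ≈ 1.82252 × 934.1707 × 0.0001 = 0.170255.

CHF 0.1703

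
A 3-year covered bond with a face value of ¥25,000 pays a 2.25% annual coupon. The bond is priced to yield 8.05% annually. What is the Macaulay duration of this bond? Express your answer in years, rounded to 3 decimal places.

Periodic yield y = 0.0805. Discount each cash flow and weight by its year:
  t   CF        PV=CF/(1+0.0805)^t    t·PV
  1       562.50       520.5923       520.5923
  2       562.50       481.8069       963.6137
  3    25,562.50    20,264.1789    60,792.5368
  Σ                 21,266.5781    62,276.7429
Price P = Σ PV = 21,266.5781.
Macaulay duration = Σ(t·PV) / P = 62,276.7429 / 21,266.5781 = 2.92839 years.

2.928 years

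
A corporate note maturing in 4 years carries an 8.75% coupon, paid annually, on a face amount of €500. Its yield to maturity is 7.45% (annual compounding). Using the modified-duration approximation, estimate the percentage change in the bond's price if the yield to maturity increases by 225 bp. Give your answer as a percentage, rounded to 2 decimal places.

Periodic yield y = 0.0745. Modified duration first:
  t   CF        PV=CF/(1+0.0745)^t    t·PV
  1        43.75        40.7166        40.7166
  2        43.75        37.8935        75.7871
  3        43.75        35.2662       105.7986
  4       543.75       407.9187     1,631.6747
  Σ                    521.7950     1,853.9770
P = 521.7950; D_Mac = 3.55308 yrs; D_mod = 3.55308/(1+0.0745) = 3.30672 yrs.
ΔP/P ≈ -D_mod · Δy = -3.30672 × (+0.0225) = -0.074401 = -7.4401%.

-7.44%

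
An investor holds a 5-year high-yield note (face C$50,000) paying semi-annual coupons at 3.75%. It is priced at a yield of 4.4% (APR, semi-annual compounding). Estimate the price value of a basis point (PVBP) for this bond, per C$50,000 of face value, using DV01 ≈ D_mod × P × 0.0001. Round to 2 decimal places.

C$21.85

Periodic yield y = 0.022.
  t   CF        PV=CF/(1+0.022)^t    t·PV
  1       937.50       917.3190       917.3190
  2       937.50       897.5724     1,795.1448
  3       937.50       878.2509     2,634.7526
  4       937.50       859.3453     3,437.3811
  5       937.50       840.8466     4,204.2332
  6       937.50       822.7462     4,936.4774
  7       937.50       805.0355     5,635.2482
  8       937.50       787.7059     6,301.6474
  9       937.50       770.7494     6,936.7449
  10   50,937.50    40,975.9157   409,759.1574
  Σ                 48,555.4869   446,558.1060
P = 48,555.4869; D_Mac = 9.19686 half-year periods = 4.59843 yrs; D_mod = 4.49944 yrs.
DV01 ≈ 4.49944 × 48,555.4869 × 0.0001 = 21.847265.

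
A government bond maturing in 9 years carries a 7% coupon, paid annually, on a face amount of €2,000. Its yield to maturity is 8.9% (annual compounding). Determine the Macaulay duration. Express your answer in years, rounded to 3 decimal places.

Periodic yield y = 0.089. Discount each cash flow and weight by its year:
  t   CF        PV=CF/(1+0.089)^t    t·PV
  1       140.00       128.5583       128.5583
  2       140.00       118.0517       236.1034
  3       140.00       108.4038       325.2113
  4       140.00        99.5443       398.1773
  5       140.00        91.4089       457.0447
  6       140.00        83.9384       503.6305
  7       140.00        77.0784       539.5490
  8       140.00        70.7791       566.2327
  9     2,140.00       993.4885     8,941.3967
  Σ                  1,771.2515    12,095.9040
Price P = Σ PV = 1,771.2515.
Macaulay duration = Σ(t·PV) / P = 12,095.9040 / 1,771.2515 = 6.82902 years.

6.829 years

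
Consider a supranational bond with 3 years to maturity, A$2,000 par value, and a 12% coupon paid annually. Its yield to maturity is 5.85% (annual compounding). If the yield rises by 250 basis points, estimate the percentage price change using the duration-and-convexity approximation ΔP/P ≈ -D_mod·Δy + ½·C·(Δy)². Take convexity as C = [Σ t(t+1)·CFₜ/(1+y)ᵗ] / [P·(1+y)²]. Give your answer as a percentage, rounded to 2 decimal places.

-6.12%

With y = 0.0585:
  t   CF        PV=CF/(1+0.0585)^t    t·PV        t(t+1)·PV
  1       240.00       226.7359       226.7359         453.4719
  2       240.00       214.2050       428.4099       1,285.2297
  3     2,240.00     1,888.7541     5,666.2624      22,665.0498
  Σ                  2,329.6951     6,321.4083      24,403.7514
P = 2,329.6951; D_Mac = 2.71341 yrs; D_mod = 2.56344 yrs; C = 9.34923.
Duration effect: -2.56344 × (+0.025) = -0.064086
Convexity effect: 0.5 × 9.34923 × (0.025)² = +0.0029216
ΔP/P ≈ -0.064086 + 0.0029216 = -0.061164 = -6.1164%.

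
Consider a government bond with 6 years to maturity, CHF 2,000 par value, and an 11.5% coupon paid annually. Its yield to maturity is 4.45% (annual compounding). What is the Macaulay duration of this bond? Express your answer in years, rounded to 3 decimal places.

4.856 years

Periodic yield y = 0.0445. Discount each cash flow and weight by its year:
  t   CF        PV=CF/(1+0.0445)^t    t·PV
  1       230.00       220.2011       220.2011
  2       230.00       210.8196       421.6392
  3       230.00       201.8378       605.5134
  4       230.00       193.2387       772.9547
  5       230.00       185.0059       925.0296
  6     2,230.00     1,717.3317    10,303.9905
  Σ                  2,728.4348    13,249.3284
Price P = Σ PV = 2,728.4348.
Macaulay duration = Σ(t·PV) / P = 13,249.3284 / 2,728.4348 = 4.85602 years.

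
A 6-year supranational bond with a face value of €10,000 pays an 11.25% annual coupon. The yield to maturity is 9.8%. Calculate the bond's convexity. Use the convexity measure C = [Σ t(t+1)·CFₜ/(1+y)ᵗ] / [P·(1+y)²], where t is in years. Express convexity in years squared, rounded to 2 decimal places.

25.04

With y = 0.098:
  t   CF        PV=CF/(1+0.098)^t    t·PV        t(t+1)·PV
  1     1,125.00     1,024.5902     1,024.5902       2,049.1803
  2     1,125.00       933.1422     1,866.2845       5,598.8534
  3     1,125.00       849.8563     2,549.5689      10,198.2757
  4     1,125.00       774.0039     3,096.0157      15,480.0785
  5     1,125.00       704.9216     3,524.6080      21,147.6482
  6    11,125.00     6,348.7172    38,092.3029     266,646.1205
  Σ                 10,635.2314    50,153.3702     321,120.1565
P = 10,635.2314.
Convexity = Σ t(t+1)·PV / [P·(1+y)²] = 321,120.1565 / (10,635.2314 × 1.205604) = 25.04471.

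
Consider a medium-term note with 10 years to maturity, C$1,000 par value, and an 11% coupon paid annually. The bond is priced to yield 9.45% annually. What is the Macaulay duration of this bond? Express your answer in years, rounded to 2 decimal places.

Periodic yield y = 0.0945. Discount each cash flow and weight by its year:
  t   CF        PV=CF/(1+0.0945)^t    t·PV
  1       110.00       100.5025       100.5025
  2       110.00        91.8250       183.6501
  3       110.00        83.8968       251.6904
  4       110.00        76.6531       306.6123
  5       110.00        70.0348       350.1740
  6       110.00        63.9879       383.9276
  7       110.00        58.4632       409.2422
  8       110.00        53.4154       427.3233
  9       110.00        48.8035       439.2313
  10    1,110.00       449.9511     4,499.5110
  Σ                  1,097.5333     7,351.8647
Price P = Σ PV = 1,097.5333.
Macaulay duration = Σ(t·PV) / P = 7,351.8647 / 1,097.5333 = 6.69853 years.

6.70 years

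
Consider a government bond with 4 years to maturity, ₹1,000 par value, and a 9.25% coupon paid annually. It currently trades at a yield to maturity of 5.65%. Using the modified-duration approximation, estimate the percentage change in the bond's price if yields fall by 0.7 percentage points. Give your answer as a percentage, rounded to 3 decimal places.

Periodic yield y = 0.0565. Modified duration first:
  t   CF        PV=CF/(1+0.0565)^t    t·PV
  1        92.50        87.5532        87.5532
  2        92.50        82.8710       165.7421
  3        92.50        78.4392       235.3176
  4     1,092.50       876.8866     3,507.5465
  Σ                  1,125.7501     3,996.1594
P = 1,125.7501; D_Mac = 3.54977 yrs; D_mod = 3.54977/(1+0.0565) = 3.35994 yrs.
ΔP/P ≈ -D_mod · Δy = -3.35994 × (-0.007) = +0.023520 = +2.3520%.

+2.352%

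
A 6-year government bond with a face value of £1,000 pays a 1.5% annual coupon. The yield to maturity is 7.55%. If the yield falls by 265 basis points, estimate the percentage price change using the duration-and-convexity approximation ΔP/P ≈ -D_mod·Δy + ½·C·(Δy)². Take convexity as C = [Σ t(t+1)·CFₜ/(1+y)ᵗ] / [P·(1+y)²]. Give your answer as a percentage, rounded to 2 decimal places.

With y = 0.0755:
  t   CF        PV=CF/(1+0.0755)^t    t·PV        t(t+1)·PV
  1        15.00        13.9470        13.9470          27.8940
  2        15.00        12.9679        25.9358          77.8075
  3        15.00        12.0576        36.1727         144.6909
  4        15.00        11.2111        44.8445         224.2227
  5        15.00        10.4241        52.1206         312.7234
  6     1,015.00       655.8485     3,935.0912      27,545.6385
  Σ                    716.4563     4,108.1119      28,332.9772
P = 716.4563; D_Mac = 5.73393 yrs; D_mod = 5.33141 yrs; C = 34.18863.
Duration effect: -5.33141 × (-0.0265) = +0.141282
Convexity effect: 0.5 × 34.18863 × (-0.0265)² = +0.0120045
ΔP/P ≈ +0.141282 + 0.0120045 = +0.153287 = +15.3287%.

+15.33%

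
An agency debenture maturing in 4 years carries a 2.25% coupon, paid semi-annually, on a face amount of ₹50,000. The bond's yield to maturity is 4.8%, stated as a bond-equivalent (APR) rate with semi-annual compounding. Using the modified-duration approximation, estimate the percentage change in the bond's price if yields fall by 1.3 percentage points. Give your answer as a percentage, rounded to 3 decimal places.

Periodic yield y = 0.024. Modified duration first:
  t   CF        PV=CF/(1+0.024)^t    t·PV
  1       562.50       549.3164       549.3164
  2       562.50       536.4418     1,072.8836
  3       562.50       523.8689     1,571.6068
  4       562.50       511.5908     2,046.3631
  5       562.50       499.6004     2,498.0018
  6       562.50       487.8910     2,927.3459
  7       562.50       476.4560     3,335.1922
  8    50,562.50    41,824.3197   334,594.5578
  Σ                 45,409.4850   348,595.2676
P = 45,409.4850; D_Mac = 7.67671 half-year periods = 3.83835 yrs; D_mod = 3.83835/(1+0.024) = 3.74839 yrs.
ΔP/P ≈ -D_mod · Δy = -3.74839 × (-0.013) = +0.048729 = +4.8729%.

+4.873%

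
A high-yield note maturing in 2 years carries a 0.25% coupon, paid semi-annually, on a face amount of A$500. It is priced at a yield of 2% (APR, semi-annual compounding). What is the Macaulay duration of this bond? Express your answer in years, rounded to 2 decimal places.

2.00 years

Periodic yield y = 0.01. Discount each cash flow and weight by its period:
  t   CF        PV=CF/(1+0.01)^t    t·PV
  1        0.625         0.6188         0.6188
  2        0.625         0.6127         1.2254
  3        0.625         0.6066         1.8199
  4      500.625       481.0908     1,924.3631
  Σ                    482.9289     1,928.0272
Price P = Σ PV = 482.9289.
Macaulay duration = Σ(t·PV) / P = 1,928.0272 / 482.9289 = 3.99236 half-year periods.
In years: 3.99236 / 2 = 1.99618 years.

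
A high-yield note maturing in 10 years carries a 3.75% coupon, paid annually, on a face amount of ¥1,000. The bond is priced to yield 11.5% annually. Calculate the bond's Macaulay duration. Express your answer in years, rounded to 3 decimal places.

7.896 years

Periodic yield y = 0.115. Discount each cash flow and weight by its year:
  t   CF        PV=CF/(1+0.115)^t    t·PV
  1        37.50        33.6323        33.6323
  2        37.50        30.1635        60.3270
  3        37.50        27.0525        81.1574
  4        37.50        24.2623        97.0492
  5        37.50        21.7599       108.7995
  6        37.50        19.5156       117.0936
  7        37.50        17.5028       122.5195
  8        37.50        15.6976       125.5805
  9        37.50        14.0785       126.7068
  10    1,037.50       349.3329     3,493.3285
  Σ                    552.9978     4,366.1943
Price P = Σ PV = 552.9978.
Macaulay duration = Σ(t·PV) / P = 4,366.1943 / 552.9978 = 7.89550 years.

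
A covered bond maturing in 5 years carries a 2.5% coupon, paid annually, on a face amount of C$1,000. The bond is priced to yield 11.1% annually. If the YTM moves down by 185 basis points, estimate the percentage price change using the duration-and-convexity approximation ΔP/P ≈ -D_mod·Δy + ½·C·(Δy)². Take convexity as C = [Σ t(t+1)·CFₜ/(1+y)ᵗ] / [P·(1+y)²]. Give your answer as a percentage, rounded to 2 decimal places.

With y = 0.111:
  t   CF        PV=CF/(1+0.111)^t    t·PV        t(t+1)·PV
  1        25.00        22.5023        22.5023          45.0045
  2        25.00        20.2541        40.5081         121.5243
  3        25.00        18.2305        54.6914         218.7656
  4        25.00        16.4091        65.6363         328.1813
  5     1,025.00       605.5550     3,027.7748      18,166.6490
  Σ                    682.9508     3,211.1128      18,880.1247
P = 682.9508; D_Mac = 4.70182 yrs; D_mod = 4.23206 yrs; C = 22.39687.
Duration effect: -4.23206 × (-0.0185) = +0.078293
Convexity effect: 0.5 × 22.39687 × (-0.0185)² = +0.0038327
ΔP/P ≈ +0.078293 + 0.0038327 = +0.082126 = +8.2126%.

+8.21%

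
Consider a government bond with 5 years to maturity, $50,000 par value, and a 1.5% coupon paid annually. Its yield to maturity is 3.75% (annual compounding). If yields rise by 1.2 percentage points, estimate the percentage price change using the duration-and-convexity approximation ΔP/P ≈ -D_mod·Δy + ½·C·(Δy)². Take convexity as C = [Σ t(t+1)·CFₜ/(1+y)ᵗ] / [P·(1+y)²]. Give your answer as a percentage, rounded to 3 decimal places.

With y = 0.0375:
  t   CF        PV=CF/(1+0.0375)^t    t·PV        t(t+1)·PV
  1       750.00       722.8916       722.8916       1,445.7831
  2       750.00       696.7630     1,393.5259       4,180.5777
  3       750.00       671.5788     2,014.7363       8,058.9450
  4       750.00       647.3048     2,589.2193      12,946.0964
  5    50,750.00    42,217.7924   211,088.9618   1,266,533.7711
  Σ                 44,956.3305   217,809.3349   1,293,165.1734
P = 44,956.3305; D_Mac = 4.84491 yrs; D_mod = 4.66979 yrs; C = 26.72311.
Duration effect: -4.66979 × (+0.012) = -0.056038
Convexity effect: 0.5 × 26.72311 × (0.012)² = +0.0019241
ΔP/P ≈ -0.056038 + 0.0019241 = -0.054113 = -5.4113%.

-5.411%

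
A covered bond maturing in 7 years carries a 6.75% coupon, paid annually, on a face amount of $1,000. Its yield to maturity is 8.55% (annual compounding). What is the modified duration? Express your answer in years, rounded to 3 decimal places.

Periodic yield y = 0.0855. First find Macaulay duration:
  t   CF        PV=CF/(1+0.0855)^t    t·PV
  1        67.50        62.1833        62.1833
  2        67.50        57.2854       114.5708
  3        67.50        52.7733       158.3199
  4        67.50        48.6166       194.4663
  5        67.50        44.7873       223.9364
  6        67.50        41.2596       247.5575
  7     1,067.50       601.1171     4,207.8198
  Σ                    908.0226     5,208.8540
P = 908.0226; Macaulay duration = 5,208.8540 / 908.0226 = 5.73648 years.
Modified duration = D_Mac / (1 + y) = 5.73648 / 1.0855 = 5.28464 years.

5.285 years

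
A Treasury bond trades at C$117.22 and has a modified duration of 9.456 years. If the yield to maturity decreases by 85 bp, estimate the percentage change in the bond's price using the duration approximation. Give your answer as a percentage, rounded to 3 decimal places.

Duration approximation: ΔP/P ≈ -D_mod · Δy = -9.456 × (-0.0085) = +0.080376.
As a percentage: +8.0376%.

+8.038%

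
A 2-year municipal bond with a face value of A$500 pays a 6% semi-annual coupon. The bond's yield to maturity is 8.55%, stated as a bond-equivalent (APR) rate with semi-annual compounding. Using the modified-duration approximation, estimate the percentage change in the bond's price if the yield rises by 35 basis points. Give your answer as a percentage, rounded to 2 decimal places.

Periodic yield y = 0.04275. Modified duration first:
  t   CF        PV=CF/(1+0.04275)^t    t·PV
  1        15.00        14.3850        14.3850
  2        15.00        13.7953        27.5906
  3        15.00        13.2297        39.6892
  4       515.00       435.5986     1,742.3942
  Σ                    477.0086     1,824.0590
P = 477.0086; D_Mac = 3.82395 half-year periods = 1.91198 yrs; D_mod = 1.91198/(1+0.04275) = 1.83359 yrs.
ΔP/P ≈ -D_mod · Δy = -1.83359 × (+0.0035) = -0.006418 = -0.6418%.

-0.64%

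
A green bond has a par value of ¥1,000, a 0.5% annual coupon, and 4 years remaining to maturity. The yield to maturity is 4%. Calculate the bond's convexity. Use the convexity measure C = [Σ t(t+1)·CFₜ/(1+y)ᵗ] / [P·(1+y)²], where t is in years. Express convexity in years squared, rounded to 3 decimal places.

18.293

With y = 0.04:
  t   CF        PV=CF/(1+0.04)^t    t·PV        t(t+1)·PV
  1         5.00         4.8077         4.8077           9.6154
  2         5.00         4.6228         9.2456          27.7367
  3         5.00         4.4450        13.3349          53.3398
  4     1,005.00       859.0782     3,436.3128      17,181.5642
  Σ                    872.9537     3,463.7010      17,272.2561
P = 872.9537.
Convexity = Σ t(t+1)·PV / [P·(1+y)²] = 17,272.2561 / (872.9537 × 1.081600) = 18.29326.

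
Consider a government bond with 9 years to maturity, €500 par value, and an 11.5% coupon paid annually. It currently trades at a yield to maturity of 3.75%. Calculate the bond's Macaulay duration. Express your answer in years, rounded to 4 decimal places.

Periodic yield y = 0.0375. Discount each cash flow and weight by its year:
  t   CF        PV=CF/(1+0.0375)^t    t·PV
  1        57.50        55.4217        55.4217
  2        57.50        53.4185       106.8370
  3        57.50        51.4877       154.4631
  4        57.50        49.6267       198.5068
  5        57.50        47.8330       239.1648
  6        57.50        46.1041       276.6244
  7        57.50        44.4377       311.0636
  8        57.50        42.8315       342.6518
  9       557.50       400.2690     3,602.4207
  Σ                    791.4297     5,287.1539
Price P = Σ PV = 791.4297.
Macaulay duration = Σ(t·PV) / P = 5,287.1539 / 791.4297 = 6.68051 years.

6.6805 years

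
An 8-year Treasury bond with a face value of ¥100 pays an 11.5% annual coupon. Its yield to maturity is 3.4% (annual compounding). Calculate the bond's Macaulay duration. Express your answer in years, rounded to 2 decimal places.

Periodic yield y = 0.034. Discount each cash flow and weight by its year:
  t   CF        PV=CF/(1+0.034)^t    t·PV
  1        11.50        11.1219        11.1219
  2        11.50        10.7561        21.5123
  3        11.50        10.4025        31.2074
  4        11.50        10.0604        40.2416
  5        11.50         9.7296        48.6480
  6        11.50         9.4097        56.4580
  7        11.50         9.1003        63.7019
  8       111.50        85.3317       682.6539
  Σ                    155.9122       955.5450
Price P = Σ PV = 155.9122.
Macaulay duration = Σ(t·PV) / P = 955.5450 / 155.9122 = 6.12874 years.

6.13 years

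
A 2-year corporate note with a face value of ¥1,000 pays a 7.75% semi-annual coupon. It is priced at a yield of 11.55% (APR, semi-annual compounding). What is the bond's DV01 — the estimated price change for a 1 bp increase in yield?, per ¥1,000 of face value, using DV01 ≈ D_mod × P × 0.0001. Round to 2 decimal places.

¥0.17

Periodic yield y = 0.05775.
  t   CF        PV=CF/(1+0.05775)^t    t·PV
  1        38.75        36.6344        36.6344
  2        38.75        34.6342        69.2685
  3        38.75        32.7433        98.2299
  4     1,038.75       829.8105     3,319.2418
  Σ                    933.8224     3,523.3746
P = 933.8224; D_Mac = 3.77307 half-year periods = 1.88653 yrs; D_mod = 1.78353 yrs.
DV01 ≈ 1.78353 × 933.8224 × 0.0001 = 0.166550.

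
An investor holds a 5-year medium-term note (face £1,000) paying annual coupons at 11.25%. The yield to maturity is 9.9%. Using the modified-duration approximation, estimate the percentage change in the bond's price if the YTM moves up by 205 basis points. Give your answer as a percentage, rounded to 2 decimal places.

-7.67%

Periodic yield y = 0.099. Modified duration first:
  t   CF        PV=CF/(1+0.099)^t    t·PV
  1       112.50       102.3658       102.3658
  2       112.50        93.1445       186.2890
  3       112.50        84.7539       254.2616
  4       112.50        77.1191       308.4763
  5     1,112.50       693.9234     3,469.6172
  Σ                  1,051.3066     4,321.0098
P = 1,051.3066; D_Mac = 4.11013 yrs; D_mod = 4.11013/(1+0.099) = 3.73988 yrs.
ΔP/P ≈ -D_mod · Δy = -3.73988 × (+0.0205) = -0.076668 = -7.6668%.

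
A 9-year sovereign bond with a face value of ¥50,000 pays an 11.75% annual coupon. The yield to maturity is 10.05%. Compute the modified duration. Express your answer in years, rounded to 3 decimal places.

Periodic yield y = 0.1005. First find Macaulay duration:
  t   CF        PV=CF/(1+0.1005)^t    t·PV
  1     5,875.00     5,338.4825     5,338.4825
  2     5,875.00     4,850.9609     9,701.9219
  3     5,875.00     4,407.9609    13,223.8826
  4     5,875.00     4,005.4165    16,021.6660
  5     5,875.00     3,639.6334    18,198.1668
  6     5,875.00     3,307.2543    19,843.5258
  7     5,875.00     3,005.2288    21,036.6016
  8     5,875.00     2,730.7849    21,846.2794
  9    55,875.00    23,599.7343   212,397.6090
  Σ                 54,885.4565   337,608.1356
P = 54,885.4565; Macaulay duration = 337,608.1356 / 54,885.4565 = 6.15114 years.
Modified duration = D_Mac / (1 + y) = 6.15114 / 1.1005 = 5.58940 years.

5.589 years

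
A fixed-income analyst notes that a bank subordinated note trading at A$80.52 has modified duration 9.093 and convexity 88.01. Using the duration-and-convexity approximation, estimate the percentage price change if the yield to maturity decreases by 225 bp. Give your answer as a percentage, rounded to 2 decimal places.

+22.69%

Duration effect: -D_mod·Δy = -9.093 × (-0.0225) = +0.2045925
Convexity effect: ½·C·(Δy)² = 0.5 × 88.01 × (-0.0225)² = +0.02227753125
ΔP/P ≈ +0.2045925 + 0.02227753125 = +0.22687003125
= +22.687003125%.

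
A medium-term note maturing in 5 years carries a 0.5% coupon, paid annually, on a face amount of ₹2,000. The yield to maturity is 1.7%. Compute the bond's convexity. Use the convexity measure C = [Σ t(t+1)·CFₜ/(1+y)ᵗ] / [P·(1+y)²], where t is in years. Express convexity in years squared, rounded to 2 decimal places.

28.61

With y = 0.017:
  t   CF        PV=CF/(1+0.017)^t    t·PV        t(t+1)·PV
  1        10.00         9.8328         9.8328          19.6657
  2        10.00         9.6685        19.3370          58.0109
  3        10.00         9.5069        28.5206         114.0823
  4        10.00         9.3479        37.3918         186.9589
  5     2,010.00     1,847.5291     9,237.6456      55,425.8737
  Σ                  1,885.8852     9,332.7278      55,804.5915
P = 1,885.8852.
Convexity = Σ t(t+1)·PV / [P·(1+y)²] = 55,804.5915 / (1,885.8852 × 1.034289) = 28.60966.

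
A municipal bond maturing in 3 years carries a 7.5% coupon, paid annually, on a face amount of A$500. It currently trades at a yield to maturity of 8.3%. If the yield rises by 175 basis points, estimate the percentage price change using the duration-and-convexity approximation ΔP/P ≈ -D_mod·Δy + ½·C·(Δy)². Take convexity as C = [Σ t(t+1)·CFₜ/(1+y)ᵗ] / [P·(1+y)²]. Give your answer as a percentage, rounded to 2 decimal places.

With y = 0.083:
  t   CF        PV=CF/(1+0.083)^t    t·PV        t(t+1)·PV
  1        37.50        34.6260        34.6260          69.2521
  2        37.50        31.9723        63.9447         191.8340
  3       537.50       423.1488     1,269.4464       5,077.7854
  Σ                    489.7472     1,368.0171       5,338.8715
P = 489.7472; D_Mac = 2.79331 yrs; D_mod = 2.57924 yrs; C = 9.29438.
Duration effect: -2.57924 × (+0.0175) = -0.045137
Convexity effect: 0.5 × 9.29438 × (0.0175)² = +0.0014232
ΔP/P ≈ -0.045137 + 0.0014232 = -0.043713 = -4.3713%.

-4.37%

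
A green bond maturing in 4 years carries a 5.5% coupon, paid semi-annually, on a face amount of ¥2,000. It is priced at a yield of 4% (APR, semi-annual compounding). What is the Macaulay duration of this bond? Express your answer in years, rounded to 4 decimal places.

Periodic yield y = 0.02. Discount each cash flow and weight by its period:
  t   CF        PV=CF/(1+0.02)^t    t·PV
  1        55.00        53.9216        53.9216
  2        55.00        52.8643       105.7286
  3        55.00        51.8277       155.4832
  4        55.00        50.8115       203.2460
  5        55.00        49.8152       249.0760
  6        55.00        48.8384       293.0306
  7        55.00        47.8808       335.1657
  8     2,055.00     1,753.9227    14,031.3817
  Σ                  2,109.8822    15,427.0332
Price P = Σ PV = 2,109.8822.
Macaulay duration = Σ(t·PV) / P = 15,427.0332 / 2,109.8822 = 7.31180 half-year periods.
In years: 7.31180 / 2 = 3.65590 years.

3.6559 years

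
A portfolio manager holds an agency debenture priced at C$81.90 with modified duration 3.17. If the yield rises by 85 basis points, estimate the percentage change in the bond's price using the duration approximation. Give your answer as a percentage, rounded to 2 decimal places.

-2.69%

Duration approximation: ΔP/P ≈ -D_mod · Δy = -3.17 × (+0.0085) = -0.026945.
As a percentage: -2.6945%.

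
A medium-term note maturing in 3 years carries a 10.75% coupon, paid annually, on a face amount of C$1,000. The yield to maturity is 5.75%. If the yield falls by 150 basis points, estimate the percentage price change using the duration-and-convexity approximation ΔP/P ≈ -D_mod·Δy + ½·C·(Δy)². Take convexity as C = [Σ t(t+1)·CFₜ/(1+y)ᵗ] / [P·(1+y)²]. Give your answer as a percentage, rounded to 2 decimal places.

With y = 0.0575:
  t   CF        PV=CF/(1+0.0575)^t    t·PV        t(t+1)·PV
  1       107.50       101.6548       101.6548         203.3097
  2       107.50        96.1275       192.2550         576.7651
  3     1,107.50       936.4888     2,809.4665      11,237.8661
  Σ                  1,134.2712     3,103.3764      12,017.9409
P = 1,134.2712; D_Mac = 2.73601 yrs; D_mod = 2.58724 yrs; C = 9.47442.
Duration effect: -2.58724 × (-0.015) = +0.038809
Convexity effect: 0.5 × 9.47442 × (-0.015)² = +0.0010659
ΔP/P ≈ +0.038809 + 0.0010659 = +0.039875 = +3.9875%.

+3.99%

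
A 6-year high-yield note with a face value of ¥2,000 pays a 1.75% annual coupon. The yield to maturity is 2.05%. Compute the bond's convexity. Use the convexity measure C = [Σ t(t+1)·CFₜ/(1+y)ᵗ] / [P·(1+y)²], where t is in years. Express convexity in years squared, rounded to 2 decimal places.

38.05

With y = 0.0205:
  t   CF        PV=CF/(1+0.0205)^t    t·PV        t(t+1)·PV
  1        35.00        34.2969        34.2969          68.5938
  2        35.00        33.6080        67.2159         201.6477
  3        35.00        32.9328        98.7985         395.1939
  4        35.00        32.2713       129.0851         645.4253
  5        35.00        31.6230       158.1150         948.6898
  6     2,035.00     1,801.7161    10,810.2966      75,672.0762
  Σ                  1,966.4481    11,297.8079      77,931.6268
P = 1,966.4481.
Convexity = Σ t(t+1)·PV / [P·(1+y)²] = 77,931.6268 / (1,966.4481 × 1.041420) = 38.05443.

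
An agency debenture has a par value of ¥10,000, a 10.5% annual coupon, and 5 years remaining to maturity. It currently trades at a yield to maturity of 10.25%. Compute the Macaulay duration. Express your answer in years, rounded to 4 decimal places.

Periodic yield y = 0.1025. Discount each cash flow and weight by its year:
  t   CF        PV=CF/(1+0.1025)^t    t·PV
  1     1,050.00       952.3810       952.3810
  2     1,050.00       863.8376     1,727.6752
  3     1,050.00       783.5262     2,350.5785
  4     1,050.00       710.6813     2,842.7253
  5    11,050.00     6,783.7415    33,918.7073
  Σ                 10,094.1675    41,792.0672
Price P = Σ PV = 10,094.1675.
Macaulay duration = Σ(t·PV) / P = 41,792.0672 / 10,094.1675 = 4.14022 years.

4.1402 years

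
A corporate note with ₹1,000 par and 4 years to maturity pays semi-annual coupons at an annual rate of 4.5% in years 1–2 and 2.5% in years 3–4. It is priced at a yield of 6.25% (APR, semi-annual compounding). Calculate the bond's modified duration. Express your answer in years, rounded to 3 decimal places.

3.598 years

Periodic yield y = 0.03125. First find Macaulay duration:
  t   CF        PV=CF/(1+0.03125)^t    t·PV
  1        22.50        21.8182        21.8182
  2        22.50        21.1570        42.3140
  3        22.50        20.5159        61.5477
  4        22.50        19.8942        79.5768
  5        12.50        10.7174        53.5871
  6        12.50        10.3926        62.3559
  7        12.50        10.0777        70.5440
  8     1,012.50       791.5591     6,332.4727
  Σ                    906.1322     6,724.2165
P = 906.1322; Macaulay duration = 6,724.2165 / 906.1322 = 7.42079 half-year periods = 3.71039 years.
Modified duration = D_Mac / (1 + y) = 3.71039 / 1.03125 = 3.59796 years.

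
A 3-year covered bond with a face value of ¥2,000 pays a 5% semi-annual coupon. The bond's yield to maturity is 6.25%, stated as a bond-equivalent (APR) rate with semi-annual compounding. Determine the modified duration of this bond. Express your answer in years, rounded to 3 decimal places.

2.734 years

Periodic yield y = 0.03125. First find Macaulay duration:
  t   CF        PV=CF/(1+0.03125)^t    t·PV
  1        50.00        48.4848        48.4848
  2        50.00        47.0156        94.0312
  3        50.00        45.5909       136.7727
  4        50.00        44.2094       176.8374
  5        50.00        42.8697       214.3484
  6     2,050.00     1,704.3944    10,226.3662
  Σ                  1,932.5648    10,896.8408
P = 1,932.5648; Macaulay duration = 10,896.8408 / 1,932.5648 = 5.63854 half-year periods = 2.81927 years.
Modified duration = D_Mac / (1 + y) = 2.81927 / 1.03125 = 2.73384 years.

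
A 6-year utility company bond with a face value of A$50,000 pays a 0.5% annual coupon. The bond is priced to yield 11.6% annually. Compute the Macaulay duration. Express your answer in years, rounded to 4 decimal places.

Periodic yield y = 0.116. Discount each cash flow and weight by its year:
  t   CF        PV=CF/(1+0.116)^t    t·PV
  1       250.00       224.0143       224.0143
  2       250.00       200.7297       401.4594
  3       250.00       179.8653       539.5959
  4       250.00       161.1696       644.6786
  5       250.00       144.4172       722.0862
  6    50,250.00    26,010.6316   156,063.7898
  Σ                 26,920.8278   158,595.6242
Price P = Σ PV = 26,920.8278.
Macaulay duration = Σ(t·PV) / P = 158,595.6242 / 26,920.8278 = 5.89119 years.

5.8912 years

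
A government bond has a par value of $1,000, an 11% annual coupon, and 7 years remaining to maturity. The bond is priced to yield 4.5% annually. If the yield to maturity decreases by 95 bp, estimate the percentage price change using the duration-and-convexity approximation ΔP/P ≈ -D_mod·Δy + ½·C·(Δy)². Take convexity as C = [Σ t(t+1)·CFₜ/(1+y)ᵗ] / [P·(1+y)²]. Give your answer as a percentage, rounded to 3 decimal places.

+5.177%

With y = 0.045:
  t   CF        PV=CF/(1+0.045)^t    t·PV        t(t+1)·PV
  1       110.00       105.2632       105.2632         210.5263
  2       110.00       100.7303       201.4606         604.3818
  3       110.00        96.3926       289.1779       1,156.7115
  4       110.00        92.2417       368.9670       1,844.8350
  5       110.00        88.2696       441.3481       2,648.0885
  6       110.00        84.4685       506.8112       3,547.6783
  7     1,110.00       815.6596     5,709.6171      45,676.9369
  Σ                  1,383.0256     7,622.6450      55,689.1583
P = 1,383.0256; D_Mac = 5.51157 yrs; D_mod = 5.27423 yrs; C = 36.87295.
Duration effect: -5.27423 × (-0.0095) = +0.050105
Convexity effect: 0.5 × 36.87295 × (-0.0095)² = +0.0016639
ΔP/P ≈ +0.050105 + 0.0016639 = +0.051769 = +5.1769%.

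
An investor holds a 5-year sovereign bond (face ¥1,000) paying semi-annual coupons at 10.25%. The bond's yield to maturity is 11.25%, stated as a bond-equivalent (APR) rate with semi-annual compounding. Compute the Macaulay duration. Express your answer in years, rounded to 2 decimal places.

4.01 years

Periodic yield y = 0.05625. Discount each cash flow and weight by its period:
  t   CF        PV=CF/(1+0.05625)^t    t·PV
  1        51.25        48.5207        48.5207
  2        51.25        45.9368        91.8735
  3        51.25        43.4904       130.4713
  4        51.25        41.1744       164.6975
  5        51.25        38.9817       194.9083
  6        51.25        36.9057       221.4342
  7        51.25        34.9403       244.5822
  8        51.25        33.0796       264.6367
  9        51.25        31.3180       281.8616
  10    1,051.25       608.1893     6,081.8932
  Σ                    962.5368     7,724.8792
Price P = Σ PV = 962.5368.
Macaulay duration = Σ(t·PV) / P = 7,724.8792 / 962.5368 = 8.02554 half-year periods.
In years: 8.02554 / 2 = 4.01277 years.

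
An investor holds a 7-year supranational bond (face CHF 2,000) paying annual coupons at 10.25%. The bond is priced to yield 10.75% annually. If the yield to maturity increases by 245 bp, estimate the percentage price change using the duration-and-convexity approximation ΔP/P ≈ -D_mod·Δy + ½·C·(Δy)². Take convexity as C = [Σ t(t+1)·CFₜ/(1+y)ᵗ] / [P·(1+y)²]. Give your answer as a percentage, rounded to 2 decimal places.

With y = 0.1075:
  t   CF        PV=CF/(1+0.1075)^t    t·PV        t(t+1)·PV
  1       205.00       185.1016       185.1016         370.2032
  2       205.00       167.1346       334.2692       1,002.8077
  3       205.00       150.9116       452.7348       1,810.9393
  4       205.00       136.2633       545.0532       2,725.2661
  5       205.00       123.0368       615.1842       3,691.1054
  6       205.00       111.0942       666.5653       4,665.9571
  7     2,205.00     1,078.9528     7,552.6697      60,421.3572
  Σ                  1,952.4950    10,351.5780      74,687.6360
P = 1,952.4950; D_Mac = 5.30172 yrs; D_mod = 4.78710 yrs; C = 31.18684.
Duration effect: -4.78710 × (+0.0245) = -0.117284
Convexity effect: 0.5 × 31.18684 × (0.0245)² = +0.0093599
ΔP/P ≈ -0.117284 + 0.0093599 = -0.107924 = -10.7924%.

-10.79%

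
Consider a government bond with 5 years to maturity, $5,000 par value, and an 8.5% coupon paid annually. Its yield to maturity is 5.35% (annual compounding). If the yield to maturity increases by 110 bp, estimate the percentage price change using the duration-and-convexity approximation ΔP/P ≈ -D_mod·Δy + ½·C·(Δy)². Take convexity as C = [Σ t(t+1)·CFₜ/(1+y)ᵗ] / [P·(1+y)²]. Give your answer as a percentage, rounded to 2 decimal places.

With y = 0.0535:
  t   CF        PV=CF/(1+0.0535)^t    t·PV        t(t+1)·PV
  1       425.00       403.4172       403.4172         806.8344
  2       425.00       382.9304       765.8608       2,297.5824
  3       425.00       363.4840     1,090.4520       4,361.8081
  4       425.00       345.0252     1,380.1007       6,900.5033
  5     5,425.00     4,180.4886    20,902.4430     125,414.6578
  Σ                  5,675.3454    24,542.2736     139,781.3860
P = 5,675.3454; D_Mac = 4.32437 yrs; D_mod = 4.10476 yrs; C = 22.19157.
Duration effect: -4.10476 × (+0.011) = -0.045152
Convexity effect: 0.5 × 22.19157 × (0.011)² = +0.0013426
ΔP/P ≈ -0.045152 + 0.0013426 = -0.043810 = -4.3810%.

-4.38%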